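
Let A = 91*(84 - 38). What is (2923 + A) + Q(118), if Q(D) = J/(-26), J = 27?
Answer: 184807/26 ≈ 7108.0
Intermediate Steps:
Q(D) = -27/26 (Q(D) = 27/(-26) = 27*(-1/26) = -27/26)
A = 4186 (A = 91*46 = 4186)
(2923 + A) + Q(118) = (2923 + 4186) - 27/26 = 7109 - 27/26 = 184807/26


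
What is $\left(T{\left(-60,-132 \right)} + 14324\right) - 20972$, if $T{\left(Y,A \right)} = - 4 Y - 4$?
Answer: $-6412$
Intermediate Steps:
$T{\left(Y,A \right)} = -4 - 4 Y$
$\left(T{\left(-60,-132 \right)} + 14324\right) - 20972 = \left(\left(-4 - -240\right) + 14324\right) - 20972 = \left(\left(-4 + 240\right) + 14324\right) - 20972 = \left(236 + 14324\right) - 20972 = 14560 - 20972 = -6412$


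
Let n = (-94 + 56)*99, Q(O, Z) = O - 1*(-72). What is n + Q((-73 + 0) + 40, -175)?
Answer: -3723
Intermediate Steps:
Q(O, Z) = 72 + O (Q(O, Z) = O + 72 = 72 + O)
n = -3762 (n = -38*99 = -3762)
n + Q((-73 + 0) + 40, -175) = -3762 + (72 + ((-73 + 0) + 40)) = -3762 + (72 + (-73 + 40)) = -3762 + (72 - 33) = -3762 + 39 = -3723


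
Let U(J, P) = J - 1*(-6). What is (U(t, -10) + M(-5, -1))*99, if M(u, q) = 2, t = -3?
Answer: 495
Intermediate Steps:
U(J, P) = 6 + J (U(J, P) = J + 6 = 6 + J)
(U(t, -10) + M(-5, -1))*99 = ((6 - 3) + 2)*99 = (3 + 2)*99 = 5*99 = 495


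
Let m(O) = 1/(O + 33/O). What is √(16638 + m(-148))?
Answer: √8006734253546/21937 ≈ 128.99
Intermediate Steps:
√(16638 + m(-148)) = √(16638 - 148/(33 + (-148)²)) = √(16638 - 148/(33 + 21904)) = √(16638 - 148/21937) = √(364987658/21937) = √8006734253546/21937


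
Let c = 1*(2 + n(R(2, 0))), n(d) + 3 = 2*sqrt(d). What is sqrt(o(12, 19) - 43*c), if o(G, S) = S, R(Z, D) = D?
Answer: sqrt(62) ≈ 7.8740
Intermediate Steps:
n(d) = -3 + 2*sqrt(d)
c = -1 (c = 1*(2 + (-3 + 2*sqrt(0))) = 1*(2 + (-3 + 2*0)) = 1*(2 + (-3 + 0)) = 1*(2 - 3) = 1*(-1) = -1)
sqrt(o(12, 19) - 43*c) = sqrt(19 - 43*(-1)) = sqrt(19 + 43) = sqrt(62)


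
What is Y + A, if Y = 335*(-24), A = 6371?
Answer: -1669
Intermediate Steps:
Y = -8040
Y + A = -8040 + 6371 = -1669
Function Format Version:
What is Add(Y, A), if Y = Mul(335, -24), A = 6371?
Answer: -1669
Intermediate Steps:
Y = -8040
Add(Y, A) = Add(-8040, 6371) = -1669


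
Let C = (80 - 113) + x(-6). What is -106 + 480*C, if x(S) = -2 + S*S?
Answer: 374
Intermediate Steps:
x(S) = -2 + S**2
C = 1 (C = (80 - 113) + (-2 + (-6)**2) = -33 + (-2 + 36) = -33 + 34 = 1)
-106 + 480*C = -106 + 480*1 = -106 + 480 = 374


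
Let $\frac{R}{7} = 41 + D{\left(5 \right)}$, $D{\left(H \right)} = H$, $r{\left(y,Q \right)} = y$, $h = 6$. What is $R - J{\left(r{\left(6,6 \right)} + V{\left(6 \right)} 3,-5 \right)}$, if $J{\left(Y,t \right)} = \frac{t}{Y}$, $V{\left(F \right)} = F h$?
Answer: $\frac{36713}{114} \approx 322.04$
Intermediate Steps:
$V{\left(F \right)} = 6 F$ ($V{\left(F \right)} = F 6 = 6 F$)
$R = 322$ ($R = 7 \left(41 + 5\right) = 7 \cdot 46 = 322$)
$R - J{\left(r{\left(6,6 \right)} + V{\left(6 \right)} 3,-5 \right)} = 322 - - \frac{5}{6 + 6 \cdot 6 \cdot 3} = 322 - - \frac{5}{6 + 36 \cdot 3} = 322 - - \frac{5}{6 + 108} = 322 - - \frac{5}{114} = 322 + \frac{5}{114} = \frac{36713}{114}$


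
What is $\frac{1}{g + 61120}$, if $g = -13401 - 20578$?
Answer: $\frac{1}{27141} \approx 3.6845 \cdot 10^{-5}$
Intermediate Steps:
$g = -33979$
$\frac{1}{g + 61120} = \frac{1}{-33979 + 61120} = \frac{1}{27141}$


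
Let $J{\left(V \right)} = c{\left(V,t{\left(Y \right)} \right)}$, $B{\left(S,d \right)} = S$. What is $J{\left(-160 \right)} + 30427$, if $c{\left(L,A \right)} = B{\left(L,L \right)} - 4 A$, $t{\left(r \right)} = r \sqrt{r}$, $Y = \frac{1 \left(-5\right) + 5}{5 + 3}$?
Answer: $30267$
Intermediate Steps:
$Y = 0$ ($Y = \frac{-5 + 5}{8} = 0 \cdot \frac{1}{8} = 0$)
$t{\left(r \right)} = r^{\frac{3}{2}}$
$c{\left(L,A \right)} = L - 4 A$
$J{\left(V \right)} = V$ ($J{\left(V \right)} = V - 4 \cdot 0^{\frac{3}{2}} = V - 0 = V + 0 = V$)
$J{\left(-160 \right)} + 30427 = -160 + 30427 = 30267$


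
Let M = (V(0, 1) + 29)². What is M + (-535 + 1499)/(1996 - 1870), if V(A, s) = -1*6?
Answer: 33809/63 ≈ 536.65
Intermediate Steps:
V(A, s) = -6
M = 529 (M = (-6 + 29)² = 23² = 529)
M + (-535 + 1499)/(1996 - 1870) = 529 + (-535 + 1499)/(1996 - 1870) = 529 + 964/126 = 529 + 964*(1/126) = 529 + 482/63 = 33809/63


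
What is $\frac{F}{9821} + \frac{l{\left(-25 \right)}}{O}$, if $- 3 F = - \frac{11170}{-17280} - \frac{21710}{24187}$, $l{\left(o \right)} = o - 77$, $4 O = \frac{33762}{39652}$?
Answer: $- \frac{195311488392022213}{407596740441408} \approx -479.18$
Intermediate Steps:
$O = \frac{16881}{79304}$ ($O = \frac{33762 \cdot \frac{1}{39652}}{4} = \frac{1}{4} \cdot \frac{16881}{19826} = \frac{16881}{79304} \approx 0.21286$)
$l{\left(o \right)} = -77 + o$
$F = \frac{10498001}{125385408}$ ($F = - \frac{- \frac{11170}{-17280} - \frac{21710}{24187}}{3} = - \frac{\left(-11170\right) \left(- \frac{1}{17280}\right) - \frac{21710}{24187}}{3} = - \frac{\frac{1117}{1728} - \frac{21710}{24187}}{3} = \left(- \frac{1}{3}\right) \left(- \frac{10498001}{41795136}\right) = \frac{10498001}{125385408} \approx 0.083726$)
$\frac{F}{9821} + \frac{l{\left(-25 \right)}}{O} = \frac{10498001}{125385408 \cdot 9821} + \frac{-77 - 25}{\frac{16881}{79304}} = \frac{10498001}{125385408} \cdot \frac{1}{9821} - \frac{158608}{331} = \frac{10498001}{1231410091968} - \frac{158608}{331} = - \frac{195311488392022213}{407596740441408}$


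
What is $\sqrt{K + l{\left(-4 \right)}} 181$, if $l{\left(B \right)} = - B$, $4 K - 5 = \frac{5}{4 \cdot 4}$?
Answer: $\frac{181 \sqrt{341}}{8} \approx 417.8$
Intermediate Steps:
$K = \frac{85}{64}$ ($K = \frac{5}{4} + \frac{5 \frac{1}{4 \cdot 4}}{4} = \frac{5}{4} + \frac{5 \cdot \frac{1}{16}}{4} = \frac{5}{4} + \frac{1}{4} \cdot \frac{5}{16} = \frac{5}{4} + \frac{5}{64} = \frac{85}{64} \approx 1.3281$)
$\sqrt{K + l{\left(-4 \right)}} 181 = \sqrt{\frac{85}{64} - -4} \cdot 181 = \sqrt{\frac{85}{64} + 4} \cdot 181 = \sqrt{\frac{341}{64}} \cdot 181 = \frac{\sqrt{341}}{8} \cdot 181 = \frac{181 \sqrt{341}}{8}$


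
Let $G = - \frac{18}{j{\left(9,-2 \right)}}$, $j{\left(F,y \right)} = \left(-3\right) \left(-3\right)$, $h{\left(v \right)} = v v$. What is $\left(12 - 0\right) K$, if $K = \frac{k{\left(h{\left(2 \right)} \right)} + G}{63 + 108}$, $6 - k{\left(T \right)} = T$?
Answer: $0$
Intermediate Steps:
$h{\left(v \right)} = v^{2}$
$j{\left(F,y \right)} = 9$
$k{\left(T \right)} = 6 - T$
$G = -2$ ($G = - \frac{18}{9} = \left(-18\right) \frac{1}{9} = -2$)
$K = 0$ ($K = \frac{\left(6 - 2^{2}\right) - 2}{63 + 108} = \frac{\left(6 - 4\right) - 2}{171} = \left(\left(6 - 4\right) - 2\right) \frac{1}{171} = \left(2 - 2\right) \frac{1}{171} = 0 \cdot \frac{1}{171} = 0$)
$\left(12 - 0\right) K = \left(12 - 0\right) 0 = \left(12 + 0\right) 0 = 12 \cdot 0 = 0$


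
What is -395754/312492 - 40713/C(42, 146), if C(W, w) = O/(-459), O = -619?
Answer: -973311068515/32238758 ≈ -30191.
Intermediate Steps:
C(W, w) = 619/459 (C(W, w) = -619/(-459) = -619*(-1/459) = 619/459)
-395754/312492 - 40713/C(42, 146) = -395754/312492 - 40713/619/459 = -395754*1/312492 - 40713*459/619 = -65959/52082 - 18687267/619 = -973311068515/32238758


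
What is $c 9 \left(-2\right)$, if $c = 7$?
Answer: $-126$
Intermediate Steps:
$c 9 \left(-2\right) = 7 \cdot 9 \left(-2\right) = 63 \left(-2\right) = -126$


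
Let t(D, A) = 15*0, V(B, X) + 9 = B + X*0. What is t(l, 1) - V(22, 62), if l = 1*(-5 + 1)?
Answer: -13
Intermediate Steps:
V(B, X) = -9 + B (V(B, X) = -9 + (B + X*0) = -9 + (B + 0) = -9 + B)
l = -4 (l = 1*(-4) = -4)
t(D, A) = 0
t(l, 1) - V(22, 62) = 0 - (-9 + 22) = 0 - 1*13 = 0 - 13 = -13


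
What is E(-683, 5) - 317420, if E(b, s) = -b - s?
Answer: -316742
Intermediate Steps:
E(-683, 5) - 317420 = (-1*(-683) - 1*5) - 317420 = (683 - 5) - 317420 = 678 - 317420 = -316742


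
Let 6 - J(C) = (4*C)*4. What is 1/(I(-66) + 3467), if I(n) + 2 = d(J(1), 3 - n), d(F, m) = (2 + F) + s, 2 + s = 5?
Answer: 1/3460 ≈ 0.00028902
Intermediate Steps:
s = 3 (s = -2 + 5 = 3)
J(C) = 6 - 16*C (J(C) = 6 - 4*C*4 = 6 - 16*C)
d(F, m) = 5 + F (d(F, m) = (2 + F) + 3 = 5 + F)
I(n) = -7 (I(n) = -2 + (5 + (6 - 16*1)) = -2 + (5 + (6 - 16)) = -2 + (5 - 10) = -2 - 5 = -7)
1/(I(-66) + 3467) = 1/(-7 + 3467) = 1/3460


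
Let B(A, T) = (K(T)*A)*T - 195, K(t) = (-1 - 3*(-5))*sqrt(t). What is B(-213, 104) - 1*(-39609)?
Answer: 39414 - 620256*sqrt(26) ≈ -3.1233e+6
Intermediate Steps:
K(t) = 14*sqrt(t) (K(t) = (-1 + 15)*sqrt(t) = 14*sqrt(t))
B(A, T) = -195 + 14*A*T**(3/2) (B(A, T) = ((14*sqrt(T))*A)*T - 195 = (14*A*sqrt(T))*T - 195 = 14*A*T**(3/2) - 195 = -195 + 14*A*T**(3/2))
B(-213, 104) - 1*(-39609) = (-195 + 14*(-213)*104**(3/2)) - 1*(-39609) = (-195 + 14*(-213)*(208*sqrt(26))) + 39609 = (-195 - 620256*sqrt(26)) + 39609 = 39414 - 620256*sqrt(26)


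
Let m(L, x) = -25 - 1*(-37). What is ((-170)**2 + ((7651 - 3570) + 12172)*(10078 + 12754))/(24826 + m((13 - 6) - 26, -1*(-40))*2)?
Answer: 185558698/12425 ≈ 14934.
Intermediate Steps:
m(L, x) = 12 (m(L, x) = -25 + 37 = 12)
((-170)**2 + ((7651 - 3570) + 12172)*(10078 + 12754))/(24826 + m((13 - 6) - 26, -1*(-40))*2) = ((-170)**2 + ((7651 - 3570) + 12172)*(10078 + 12754))/(24826 + 12*2) = (28900 + (4081 + 12172)*22832)/(24826 + 24) = (28900 + 16253*22832)/24850 = (28900 + 371088496)*(1/24850) = 371117396*(1/24850) = 185558698/12425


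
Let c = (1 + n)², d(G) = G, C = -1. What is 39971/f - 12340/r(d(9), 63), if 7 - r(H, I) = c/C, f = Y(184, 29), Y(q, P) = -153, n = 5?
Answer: -3606773/6579 ≈ -548.22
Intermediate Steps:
f = -153
c = 36 (c = (1 + 5)² = 6² = 36)
r(H, I) = 43 (r(H, I) = 7 - 36/(-1) = 7 - 36*(-1) = 7 - 1*(-36) = 7 + 36 = 43)
39971/f - 12340/r(d(9), 63) = 39971/(-153) - 12340/43 = 39971*(-1/153) - 12340*1/43 = -39971/153 - 12340/43 = -3606773/6579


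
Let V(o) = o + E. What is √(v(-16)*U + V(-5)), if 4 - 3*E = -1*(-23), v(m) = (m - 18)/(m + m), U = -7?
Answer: I*√2703/12 ≈ 4.3325*I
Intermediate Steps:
v(m) = (-18 + m)/(2*m) (v(m) = (-18 + m)/((2*m)) = (-18 + m)*(1/(2*m)) = (-18 + m)/(2*m))
E = -19/3 (E = 4/3 - (-1)*(-23)/3 = 4/3 - ⅓*23 = 4/3 - 23/3 = -19/3 ≈ -6.3333)
V(o) = -19/3 + o (V(o) = o - 19/3 = -19/3 + o)
√(v(-16)*U + V(-5)) = √(((½)*(-18 - 16)/(-16))*(-7) + (-19/3 - 5)) = √(((½)*(-1/16)*(-34))*(-7) - 34/3) = √((17/16)*(-7) - 34/3) = √(-119/16 - 34/3) = √(-901/48) = I*√2703/12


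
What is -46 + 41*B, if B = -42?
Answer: -1768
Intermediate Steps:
-46 + 41*B = -46 + 41*(-42) = -46 - 1722 = -1768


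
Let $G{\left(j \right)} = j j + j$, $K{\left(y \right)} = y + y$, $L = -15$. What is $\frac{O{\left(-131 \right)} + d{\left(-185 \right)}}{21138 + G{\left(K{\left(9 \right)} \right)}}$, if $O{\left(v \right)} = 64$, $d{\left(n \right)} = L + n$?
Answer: $- \frac{17}{2685} \approx -0.0063315$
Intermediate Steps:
$d{\left(n \right)} = -15 + n$
$K{\left(y \right)} = 2 y$
$G{\left(j \right)} = j + j^{2}$ ($G{\left(j \right)} = j^{2} + j = j + j^{2}$)
$\frac{O{\left(-131 \right)} + d{\left(-185 \right)}}{21138 + G{\left(K{\left(9 \right)} \right)}} = \frac{64 - 200}{21138 + 2 \cdot 9 \left(1 + 2 \cdot 9\right)} = \frac{64 - 200}{21138 + 18 \left(1 + 18\right)} = - \frac{136}{21138 + 18 \cdot 19} = - \frac{136}{21138 + 342} = - \frac{136}{21480} = \left(-136\right) \frac{1}{21480} = - \frac{17}{2685}$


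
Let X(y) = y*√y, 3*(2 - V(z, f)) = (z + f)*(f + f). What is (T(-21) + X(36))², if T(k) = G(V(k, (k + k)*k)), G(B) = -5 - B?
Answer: 256518951529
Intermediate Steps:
V(z, f) = 2 - 2*f*(f + z)/3 (V(z, f) = 2 - (z + f)*(f + f)/3 = 2 - (f + z)*2*f/3 = 2 - 2*f*(f + z)/3)
X(y) = y^(3/2)
T(k) = -7 + 4*k³/3 + 8*k⁴/3 (T(k) = -5 - (2 - 2*k²*(k + k)²/3 - 2*(k + k)*k*k/3) = -5 - (2 - 2*4*k⁴/3 - 2*(2*k)*k*k/3) = -5 - (2 - 2*4*k⁴/3 - 2*2*k²*k/3) = -5 - (2 - 8*k⁴/3 - 4*k³/3) = -5 + (-2 + 4*k³/3 + 8*k⁴/3) = -7 + 4*k³/3 + 8*k⁴/3)
(T(-21) + X(36))² = ((-7 + (4/3)*(-21)³ + (8/3)*(-21)⁴) + 36^(3/2))² = ((-7 + (4/3)*(-9261) + (8/3)*194481) + 216)² = ((-7 - 12348 + 518616) + 216)² = (506261 + 216)² = 506477² = 256518951529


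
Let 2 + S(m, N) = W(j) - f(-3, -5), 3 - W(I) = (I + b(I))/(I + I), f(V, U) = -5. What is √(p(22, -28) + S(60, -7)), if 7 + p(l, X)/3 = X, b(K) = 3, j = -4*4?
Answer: I*√6362/8 ≈ 9.9703*I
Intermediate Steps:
j = -16
p(l, X) = -21 + 3*X
W(I) = 3 - (3 + I)/(2*I) (W(I) = 3 - (I + 3)/(I + I) = 3 - (3 + I)/(2*I))
S(m, N) = 179/32 (S(m, N) = -2 + ((½)*(-3 + 5*(-16))/(-16) - 1*(-5)) = -2 + ((½)*(-1/16)*(-3 - 80) + 5) = -2 + ((½)*(-1/16)*(-83) + 5) = -2 + (83/32 + 5) = -2 + 243/32 = 179/32)
√(p(22, -28) + S(60, -7)) = √((-21 + 3*(-28)) + 179/32) = √((-21 - 84) + 179/32) = √(-105 + 179/32) = √(-3181/32) = I*√6362/8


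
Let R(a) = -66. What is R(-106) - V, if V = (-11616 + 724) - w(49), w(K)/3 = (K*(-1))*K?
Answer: 3623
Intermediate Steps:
w(K) = -3*K² (w(K) = 3*((K*(-1))*K) = 3*((-K)*K) = 3*(-K²) = -3*K²)
V = -3689 (V = (-11616 + 724) - (-3)*49² = -10892 - (-3)*2401 = -10892 - 1*(-7203) = -10892 + 7203 = -3689)
R(-106) - V = -66 - 1*(-3689) = -66 + 3689 = 3623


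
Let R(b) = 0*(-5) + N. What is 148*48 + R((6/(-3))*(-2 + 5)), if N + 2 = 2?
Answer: 7104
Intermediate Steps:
N = 0 (N = -2 + 2 = 0)
R(b) = 0 (R(b) = 0*(-5) + 0 = 0 + 0 = 0)
148*48 + R((6/(-3))*(-2 + 5)) = 148*48 + 0 = 7104 + 0 = 7104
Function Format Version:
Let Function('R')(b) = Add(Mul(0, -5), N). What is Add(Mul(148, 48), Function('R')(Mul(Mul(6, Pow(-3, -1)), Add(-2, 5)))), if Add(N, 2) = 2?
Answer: 7104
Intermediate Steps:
N = 0 (N = Add(-2, 2) = 0)
Function('R')(b) = 0 (Function('R')(b) = Add(Mul(0, -5), 0) = Add(0, 0) = 0)
Add(Mul(148, 48), Function('R')(Mul(Mul(6, Pow(-3, -1)), Add(-2, 5)))) = Add(Mul(148, 48), 0) = Add(7104, 0) = 7104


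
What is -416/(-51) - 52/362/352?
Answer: 13251433/1624656 ≈ 8.1564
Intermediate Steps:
-416/(-51) - 52/362/352 = -416*(-1/51) - 52*1/362*(1/352) = 416/51 - 26/181*1/352 = 416/51 - 13/31856 = 13251433/1624656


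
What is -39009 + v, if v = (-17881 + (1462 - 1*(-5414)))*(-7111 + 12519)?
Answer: -59554049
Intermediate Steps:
v = -59515040 (v = (-17881 + (1462 + 5414))*5408 = (-17881 + 6876)*5408 = -11005*5408 = -59515040)
-39009 + v = -39009 - 59515040 = -59554049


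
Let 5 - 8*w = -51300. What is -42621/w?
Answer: -340968/51305 ≈ -6.6459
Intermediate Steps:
w = 51305/8 (w = 5/8 - ⅛*(-51300) = 5/8 + 12825/2 = 51305/8 ≈ 6413.1)
-42621/w = -42621/51305/8 = -42621*8/51305 = -340968/51305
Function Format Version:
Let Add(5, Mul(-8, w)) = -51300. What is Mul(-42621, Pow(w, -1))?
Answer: Rational(-340968, 51305) ≈ -6.6459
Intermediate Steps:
w = Rational(51305, 8) (w = Add(Rational(5, 8), Mul(Rational(-1, 8), -51300)) = Add(Rational(5, 8), Rational(12825, 2)) = Rational(51305, 8) ≈ 6413.1)
Mul(-42621, Pow(w, -1)) = Mul(-42621, Pow(Rational(51305, 8), -1)) = Mul(-42621, Rational(8, 51305)) = Rational(-340968, 51305)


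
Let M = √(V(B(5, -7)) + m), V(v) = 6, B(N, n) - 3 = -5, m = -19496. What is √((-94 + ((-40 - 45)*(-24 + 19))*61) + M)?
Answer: √(25831 + I*√19490) ≈ 160.72 + 0.4343*I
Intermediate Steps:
B(N, n) = -2 (B(N, n) = 3 - 5 = -2)
M = I*√19490 (M = √(6 - 19496) = √(-19490) = I*√19490 ≈ 139.61*I)
√((-94 + ((-40 - 45)*(-24 + 19))*61) + M) = √((-94 + ((-40 - 45)*(-24 + 19))*61) + I*√19490) = √((-94 - 85*(-5)*61) + I*√19490) = √((-94 + 425*61) + I*√19490) = √((-94 + 25925) + I*√19490) = √(25831 + I*√19490)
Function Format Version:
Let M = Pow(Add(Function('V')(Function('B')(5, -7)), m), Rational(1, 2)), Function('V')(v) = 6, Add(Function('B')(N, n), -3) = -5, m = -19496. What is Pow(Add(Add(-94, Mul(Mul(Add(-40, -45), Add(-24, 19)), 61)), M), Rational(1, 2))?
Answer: Pow(Add(25831, Mul(I, Pow(19490, Rational(1, 2)))), Rational(1, 2)) ≈ Add(160.72, Mul(0.4343, I))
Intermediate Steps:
Function('B')(N, n) = -2 (Function('B')(N, n) = Add(3, -5) = -2)
M = Mul(I, Pow(19490, Rational(1, 2))) (M = Pow(Add(6, -19496), Rational(1, 2)) = Pow(-19490, Rational(1, 2)) = Mul(I, Pow(19490, Rational(1, 2))) ≈ Mul(139.61, I))
Pow(Add(Add(-94, Mul(Mul(Add(-40, -45), Add(-24, 19)), 61)), M), Rational(1, 2)) = Pow(Add(Add(-94, Mul(Mul(Add(-40, -45), Add(-24, 19)), 61)), Mul(I, Pow(19490, Rational(1, 2)))), Rational(1, 2)) = Pow(Add(Add(-94, Mul(Mul(-85, -5), 61)), Mul(I, Pow(19490, Rational(1, 2)))), Rational(1, 2)) = Pow(Add(Add(-94, Mul(425, 61)), Mul(I, Pow(19490, Rational(1, 2)))), Rational(1, 2)) = Pow(Add(Add(-94, 25925), Mul(I, Pow(19490, Rational(1, 2)))), Rational(1, 2)) = Pow(Add(25831, Mul(I, Pow(19490, Rational(1, 2)))), Rational(1, 2))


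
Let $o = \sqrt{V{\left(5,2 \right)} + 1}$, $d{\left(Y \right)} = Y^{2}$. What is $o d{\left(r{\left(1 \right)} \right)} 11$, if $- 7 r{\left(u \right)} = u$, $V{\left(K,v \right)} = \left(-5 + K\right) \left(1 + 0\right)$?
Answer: $\frac{11}{49} \approx 0.22449$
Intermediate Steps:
$V{\left(K,v \right)} = -5 + K$ ($V{\left(K,v \right)} = \left(-5 + K\right) 1 = -5 + K$)
$r{\left(u \right)} = - \frac{u}{7}$
$o = 1$ ($o = \sqrt{\left(-5 + 5\right) + 1} = \sqrt{0 + 1} = \sqrt{1} = 1$)
$o d{\left(r{\left(1 \right)} \right)} 11 = 1 \left(\left(- \frac{1}{7}\right) 1\right)^{2} \cdot 11 = 1 \left(- \frac{1}{7}\right)^{2} \cdot 11 = 1 \cdot \frac{1}{49} \cdot 11 = \frac{1}{49} \cdot 11 = \frac{11}{49}$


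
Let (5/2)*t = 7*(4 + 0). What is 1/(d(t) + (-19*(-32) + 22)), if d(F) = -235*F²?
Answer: -5/144242 ≈ -3.4664e-5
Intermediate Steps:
t = 56/5 (t = 2*(7*(4 + 0))/5 = 2*(7*4)/5 = (⅖)*28 = 56/5 ≈ 11.200)
1/(d(t) + (-19*(-32) + 22)) = 1/(-235*(56/5)² + (-19*(-32) + 22)) = 1/(-235*3136/25 + (608 + 22)) = 1/(-147392/5 + 630) = 1/(-144242/5) = -5/144242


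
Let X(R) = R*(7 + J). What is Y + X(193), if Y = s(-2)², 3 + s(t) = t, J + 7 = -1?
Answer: -168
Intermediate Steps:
J = -8 (J = -7 - 1 = -8)
s(t) = -3 + t
Y = 25 (Y = (-3 - 2)² = (-5)² = 25)
X(R) = -R (X(R) = R*(7 - 8) = R*(-1) = -R)
Y + X(193) = 25 - 1*193 = 25 - 193 = -168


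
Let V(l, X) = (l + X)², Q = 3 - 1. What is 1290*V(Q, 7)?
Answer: 104490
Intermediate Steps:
Q = 2
V(l, X) = (X + l)²
1290*V(Q, 7) = 1290*(7 + 2)² = 1290*9² = 1290*81 = 104490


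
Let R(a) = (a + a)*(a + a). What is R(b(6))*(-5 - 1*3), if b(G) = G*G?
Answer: -41472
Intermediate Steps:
b(G) = G**2
R(a) = 4*a**2 (R(a) = (2*a)*(2*a) = 4*a**2)
R(b(6))*(-5 - 1*3) = (4*(6**2)**2)*(-5 - 1*3) = (4*36**2)*(-5 - 3) = (4*1296)*(-8) = 5184*(-8) = -41472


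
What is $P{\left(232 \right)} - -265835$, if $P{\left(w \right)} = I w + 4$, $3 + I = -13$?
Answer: $262127$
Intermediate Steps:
$I = -16$ ($I = -3 - 13 = -16$)
$P{\left(w \right)} = 4 - 16 w$ ($P{\left(w \right)} = - 16 w + 4 = 4 - 16 w$)
$P{\left(232 \right)} - -265835 = \left(4 - 3712\right) - -265835 = \left(4 - 3712\right) + 265835 = -3708 + 265835 = 262127$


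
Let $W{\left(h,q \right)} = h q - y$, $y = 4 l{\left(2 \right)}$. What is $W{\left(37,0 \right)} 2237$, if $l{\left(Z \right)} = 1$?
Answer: $-8948$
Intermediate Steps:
$y = 4$ ($y = 4 \cdot 1 = 4$)
$W{\left(h,q \right)} = -4 + h q$ ($W{\left(h,q \right)} = h q - 4 = -4 + h q$)
$W{\left(37,0 \right)} 2237 = \left(-4 + 37 \cdot 0\right) 2237 = \left(-4 + 0\right) 2237 = \left(-4\right) 2237 = -8948$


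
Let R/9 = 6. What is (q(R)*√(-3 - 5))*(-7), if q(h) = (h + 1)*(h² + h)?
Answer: -2286900*I*√2 ≈ -3.2342e+6*I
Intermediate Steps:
R = 54 (R = 9*6 = 54)
q(h) = (1 + h)*(h + h²)
(q(R)*√(-3 - 5))*(-7) = ((54*(1 + 54² + 2*54))*√(-3 - 5))*(-7) = ((54*(1 + 2916 + 108))*√(-8))*(-7) = ((54*3025)*(2*I*√2))*(-7) = (163350*(2*I*√2))*(-7) = (326700*I*√2)*(-7) = -2286900*I*√2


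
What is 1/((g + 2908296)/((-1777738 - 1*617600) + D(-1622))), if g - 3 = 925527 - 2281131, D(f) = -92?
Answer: -479086/310539 ≈ -1.5428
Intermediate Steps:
g = -1355601 (g = 3 + (925527 - 2281131) = 3 - 1355604 = -1355601)
1/((g + 2908296)/((-1777738 - 1*617600) + D(-1622))) = 1/((-1355601 + 2908296)/((-1777738 - 1*617600) - 92)) = 1/(1552695/((-1777738 - 617600) - 92)) = 1/(1552695/(-2395338 - 92)) = 1/(1552695/(-2395430)) = 1/(1552695*(-1/2395430)) = 1/(-310539/479086) = -479086/310539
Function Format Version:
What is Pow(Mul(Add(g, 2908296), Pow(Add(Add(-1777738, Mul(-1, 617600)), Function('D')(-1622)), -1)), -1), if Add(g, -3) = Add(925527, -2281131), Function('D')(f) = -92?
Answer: Rational(-479086, 310539) ≈ -1.5428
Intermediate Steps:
g = -1355601 (g = Add(3, Add(925527, -2281131)) = Add(3, -1355604) = -1355601)
Pow(Mul(Add(g, 2908296), Pow(Add(Add(-1777738, Mul(-1, 617600)), Function('D')(-1622)), -1)), -1) = Pow(Mul(Add(-1355601, 2908296), Pow(Add(Add(-1777738, Mul(-1, 617600)), -92), -1)), -1) = Pow(Mul(1552695, Pow(Add(Add(-1777738, -617600), -92), -1)), -1) = Pow(Mul(1552695, Pow(Add(-2395338, -92), -1)), -1) = Pow(Mul(1552695, Pow(-2395430, -1)), -1) = Pow(Mul(1552695, Rational(-1, 2395430)), -1) = Pow(Rational(-310539, 479086), -1) = Rational(-479086, 310539)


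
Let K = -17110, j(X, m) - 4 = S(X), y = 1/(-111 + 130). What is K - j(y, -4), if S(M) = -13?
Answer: -17101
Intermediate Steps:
y = 1/19 ≈ 0.052632
j(X, m) = -9 (j(X, m) = 4 - 13 = -9)
K - j(y, -4) = -17110 - 1*(-9) = -17110 + 9 = -17101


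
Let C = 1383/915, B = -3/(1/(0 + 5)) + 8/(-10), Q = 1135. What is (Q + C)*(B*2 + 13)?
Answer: -32237148/1525 ≈ -21139.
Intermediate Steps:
B = -79/5 (B = -3/(1/5) + 8*(-1/10) = -3/1/5 - 4/5 = -3*5 - 4/5 = -15 - 4/5 = -79/5 ≈ -15.800)
C = 461/305 (C = 1383*(1/915) = 461/305 ≈ 1.5115)
(Q + C)*(B*2 + 13) = (1135 + 461/305)*(-79/5*2 + 13) = 346636*(-158/5 + 13)/305 = (346636/305)*(-93/5) = -32237148/1525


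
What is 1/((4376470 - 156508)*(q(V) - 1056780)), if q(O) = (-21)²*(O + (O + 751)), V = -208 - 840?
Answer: -1/6962620802850 ≈ -1.4362e-13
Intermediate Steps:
V = -1048
q(O) = 331191 + 882*O (q(O) = 441*(O + (751 + O)) = 441*(751 + 2*O) = 331191 + 882*O)
1/((4376470 - 156508)*(q(V) - 1056780)) = 1/((4376470 - 156508)*((331191 + 882*(-1048)) - 1056780)) = 1/(4219962*((331191 - 924336) - 1056780)) = 1/(4219962*(-593145 - 1056780)) = 1/(4219962*(-1649925)) = 1/(-6962620802850) = -1/6962620802850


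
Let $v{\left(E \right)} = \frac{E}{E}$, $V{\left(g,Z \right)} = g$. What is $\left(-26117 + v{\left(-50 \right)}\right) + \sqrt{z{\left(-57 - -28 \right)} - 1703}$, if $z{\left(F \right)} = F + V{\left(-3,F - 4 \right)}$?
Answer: $-26116 + i \sqrt{1735} \approx -26116.0 + 41.653 i$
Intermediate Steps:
$v{\left(E \right)} = 1$
$z{\left(F \right)} = -3 + F$ ($z{\left(F \right)} = F - 3 = -3 + F$)
$\left(-26117 + v{\left(-50 \right)}\right) + \sqrt{z{\left(-57 - -28 \right)} - 1703} = \left(-26117 + 1\right) + \sqrt{\left(-3 - 29\right) - 1703} = -26116 + \sqrt{\left(-3 + \left(-57 + 28\right)\right) - 1703} = -26116 + \sqrt{\left(-3 - 29\right) - 1703} = -26116 + \sqrt{-32 - 1703} = -26116 + \sqrt{-1735} = -26116 + i \sqrt{1735}$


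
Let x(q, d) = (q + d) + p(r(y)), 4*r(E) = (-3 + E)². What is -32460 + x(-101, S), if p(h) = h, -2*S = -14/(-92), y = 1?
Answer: -2995527/92 ≈ -32560.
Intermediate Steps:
r(E) = (-3 + E)²/4
S = -7/92 (S = -(-7)/(-92) = -(-7)*(-1)/92 = -½*7/46 = -7/92 ≈ -0.076087)
x(q, d) = 1 + d + q (x(q, d) = (q + d) + (-3 + 1)²/4 = (d + q) + (¼)*(-2)² = (d + q) + (¼)*4 = (d + q) + 1 = 1 + d + q)
-32460 + x(-101, S) = -32460 + (1 - 7/92 - 101) = -32460 - 9207/92 = -2995527/92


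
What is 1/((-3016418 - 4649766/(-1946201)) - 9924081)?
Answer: -1946201/25184807444533 ≈ -7.7277e-8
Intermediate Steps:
1/((-3016418 - 4649766/(-1946201)) - 9924081) = 1/((-3016418 - 4649766*(-1)/1946201) - 9924081) = 1/((-3016418 - 1*(-4649766/1946201)) - 9924081) = 1/((-3016418 + 4649766/1946201) - 9924081) = 1/(-5870551078252/1946201 - 9924081) = 1/(-25184807444533/1946201) = -1946201/25184807444533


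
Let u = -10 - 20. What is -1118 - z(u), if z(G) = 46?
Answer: -1164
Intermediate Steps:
u = -30
-1118 - z(u) = -1118 - 1*46 = -1118 - 46 = -1164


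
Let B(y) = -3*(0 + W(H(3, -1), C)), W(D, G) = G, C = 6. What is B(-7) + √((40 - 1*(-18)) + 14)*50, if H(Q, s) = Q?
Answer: -18 + 300*√2 ≈ 406.26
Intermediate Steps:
B(y) = -18 (B(y) = -3*(0 + 6) = -3*6 = -18)
B(-7) + √((40 - 1*(-18)) + 14)*50 = -18 + √((40 - 1*(-18)) + 14)*50 = -18 + √((40 + 18) + 14)*50 = -18 + √(58 + 14)*50 = -18 + √72*50 = -18 + (6*√2)*50 = -18 + 300*√2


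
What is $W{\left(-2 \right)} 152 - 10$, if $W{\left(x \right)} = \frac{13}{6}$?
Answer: $\frac{958}{3} \approx 319.33$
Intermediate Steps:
$W{\left(x \right)} = \frac{13}{6}$ ($W{\left(x \right)} = 13 \cdot \frac{1}{6} = \frac{13}{6}$)
$W{\left(-2 \right)} 152 - 10 = \frac{13}{6} \cdot 152 - 10 = \frac{988}{3} - 10 = \frac{958}{3}$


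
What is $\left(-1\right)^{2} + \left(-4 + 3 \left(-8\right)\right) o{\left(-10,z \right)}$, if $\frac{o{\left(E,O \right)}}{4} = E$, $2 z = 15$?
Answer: $1121$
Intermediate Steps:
$z = \frac{15}{2}$ ($z = \frac{1}{2} \cdot 15 = \frac{15}{2} \approx 7.5$)
$o{\left(E,O \right)} = 4 E$
$\left(-1\right)^{2} + \left(-4 + 3 \left(-8\right)\right) o{\left(-10,z \right)} = \left(-1\right)^{2} + \left(-4 + 3 \left(-8\right)\right) 4 \left(-10\right) = 1 + \left(-4 - 24\right) \left(-40\right) = 1 - -1120 = 1 + 1120 = 1121$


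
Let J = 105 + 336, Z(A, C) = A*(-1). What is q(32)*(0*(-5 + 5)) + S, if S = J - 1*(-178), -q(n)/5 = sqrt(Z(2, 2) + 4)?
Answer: 619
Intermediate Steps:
Z(A, C) = -A
J = 441
q(n) = -5*sqrt(2) (q(n) = -5*sqrt(-1*2 + 4) = -5*sqrt(-2 + 4) = -5*sqrt(2))
S = 619 (S = 441 - 1*(-178) = 441 + 178 = 619)
q(32)*(0*(-5 + 5)) + S = (-5*sqrt(2))*(0*(-5 + 5)) + 619 = (-5*sqrt(2))*(0*0) + 619 = -5*sqrt(2)*0 + 619 = 0 + 619 = 619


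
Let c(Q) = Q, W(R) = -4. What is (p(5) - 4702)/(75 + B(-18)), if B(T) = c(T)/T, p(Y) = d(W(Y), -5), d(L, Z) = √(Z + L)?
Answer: -2351/38 + 3*I/76 ≈ -61.868 + 0.039474*I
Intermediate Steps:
d(L, Z) = √(L + Z)
p(Y) = 3*I (p(Y) = √(-4 - 5) = √(-9) = 3*I)
B(T) = 1 (B(T) = T/T = 1)
(p(5) - 4702)/(75 + B(-18)) = (3*I - 4702)/(75 + 1) = (-4702 + 3*I)/76 = (-4702 + 3*I)*(1/76) = -2351/38 + 3*I/76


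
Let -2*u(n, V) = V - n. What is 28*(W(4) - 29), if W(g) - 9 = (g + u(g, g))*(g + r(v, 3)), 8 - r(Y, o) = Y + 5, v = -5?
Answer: 784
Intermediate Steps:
r(Y, o) = 3 - Y (r(Y, o) = 8 - (Y + 5) = 8 - (5 + Y) = 8 + (-5 - Y) = 3 - Y)
u(n, V) = n/2 - V/2 (u(n, V) = -(V - n)/2 = n/2 - V/2)
W(g) = 9 + g*(8 + g) (W(g) = 9 + (g + (g/2 - g/2))*(g + (3 - 1*(-5))) = 9 + (g + 0)*(g + (3 + 5)) = 9 + g*(g + 8) = 9 + g*(8 + g))
28*(W(4) - 29) = 28*((9 + 4**2 + 8*4) - 29) = 28*((9 + 16 + 32) - 29) = 28*(57 - 29) = 28*28 = 784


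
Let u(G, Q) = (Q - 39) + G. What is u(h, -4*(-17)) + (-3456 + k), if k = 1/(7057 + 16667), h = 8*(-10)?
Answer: -83200067/23724 ≈ -3507.0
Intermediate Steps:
h = -80
u(G, Q) = -39 + G + Q (u(G, Q) = (-39 + Q) + G = -39 + G + Q)
k = 1/23724 ≈ 4.2151e-5
u(h, -4*(-17)) + (-3456 + k) = (-39 - 80 - 4*(-17)) + (-3456 + 1/23724) = (-39 - 80 + 68) - 81990143/23724 = -51 - 81990143/23724 = -83200067/23724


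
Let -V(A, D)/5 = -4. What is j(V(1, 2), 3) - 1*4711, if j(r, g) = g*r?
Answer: -4651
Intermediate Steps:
V(A, D) = 20 (V(A, D) = -5*(-4) = 20)
j(V(1, 2), 3) - 1*4711 = 3*20 - 1*4711 = 60 - 4711 = -4651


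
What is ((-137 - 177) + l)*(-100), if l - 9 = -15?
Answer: 32000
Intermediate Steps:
l = -6 (l = 9 - 15 = -6)
((-137 - 177) + l)*(-100) = ((-137 - 177) - 6)*(-100) = (-314 - 6)*(-100) = -320*(-100) = 32000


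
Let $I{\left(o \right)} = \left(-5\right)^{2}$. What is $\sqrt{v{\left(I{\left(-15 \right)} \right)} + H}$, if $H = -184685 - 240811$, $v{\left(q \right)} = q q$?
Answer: $i \sqrt{424871} \approx 651.82 i$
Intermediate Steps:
$I{\left(o \right)} = 25$
$v{\left(q \right)} = q^{2}$
$H = -425496$ ($H = -184685 - 240811 = -425496$)
$\sqrt{v{\left(I{\left(-15 \right)} \right)} + H} = \sqrt{25^{2} - 425496} = \sqrt{625 - 425496} = \sqrt{-424871} = i \sqrt{424871}$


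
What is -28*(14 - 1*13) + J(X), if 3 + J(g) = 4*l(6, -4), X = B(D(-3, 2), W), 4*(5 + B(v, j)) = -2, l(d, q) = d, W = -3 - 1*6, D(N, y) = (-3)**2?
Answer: -7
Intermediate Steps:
D(N, y) = 9
W = -9 (W = -3 - 6 = -9)
B(v, j) = -11/2 (B(v, j) = -5 + (1/4)*(-2) = -5 - 1/2 = -11/2)
X = -11/2 ≈ -5.5000
J(g) = 21 (J(g) = -3 + 4*6 = -3 + 24 = 21)
-28*(14 - 1*13) + J(X) = -28*(14 - 1*13) + 21 = -28*(14 - 13) + 21 = -28*1 + 21 = -28 + 21 = -7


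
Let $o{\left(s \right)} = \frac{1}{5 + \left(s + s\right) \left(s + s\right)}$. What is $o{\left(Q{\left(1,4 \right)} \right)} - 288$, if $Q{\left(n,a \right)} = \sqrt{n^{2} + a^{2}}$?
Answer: $- \frac{21023}{73} \approx -287.99$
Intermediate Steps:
$Q{\left(n,a \right)} = \sqrt{a^{2} + n^{2}}$
$o{\left(s \right)} = \frac{1}{5 + 4 s^{2}}$ ($o{\left(s \right)} = \frac{1}{5 + 2 s 2 s} = \frac{1}{5 + 4 s^{2}}$)
$o{\left(Q{\left(1,4 \right)} \right)} - 288 = \frac{1}{5 + 4 \left(\sqrt{4^{2} + 1^{2}}\right)^{2}} - 288 = \frac{1}{5 + 4 \left(\sqrt{16 + 1}\right)^{2}} - 288 = \frac{1}{5 + 4 \left(\sqrt{17}\right)^{2}} - 288 = \frac{1}{5 + 4 \cdot 17} - 288 = \frac{1}{5 + 68} - 288 = \frac{1}{73} - 288 = - \frac{21023}{73}$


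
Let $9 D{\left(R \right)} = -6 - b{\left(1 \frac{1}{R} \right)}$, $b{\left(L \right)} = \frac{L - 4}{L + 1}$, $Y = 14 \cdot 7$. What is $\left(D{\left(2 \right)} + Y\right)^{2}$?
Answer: $\frac{6943225}{729} \approx 9524.3$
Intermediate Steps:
$Y = 98$
$b{\left(L \right)} = \frac{-4 + L}{1 + L}$
$D{\left(R \right)} = - \frac{2}{3} - \frac{-4 + \frac{1}{R}}{9 \left(1 + \frac{1}{R}\right)}$ ($D{\left(R \right)} = \frac{-6 - \frac{-4 + 1 \frac{1}{R}}{1 + 1 \frac{1}{R}}}{9} = \frac{-6 - \frac{-4 + \frac{1}{R}}{1 + \frac{1}{R}}}{9} = - \frac{2}{3} - \frac{-4 + \frac{1}{R}}{9 \left(1 + \frac{1}{R}\right)}$)
$\left(D{\left(2 \right)} + Y\right)^{2} = \left(\frac{-7 - 4}{9 \left(1 + 2\right)} + 98\right)^{2} = \left(\frac{-7 - 4}{9 \cdot 3} + 98\right)^{2} = \left(\frac{1}{9} \cdot \frac{1}{3} \left(-11\right) + 98\right)^{2} = \left(- \frac{11}{27} + 98\right)^{2} = \left(\frac{2635}{27}\right)^{2} = \frac{6943225}{729}$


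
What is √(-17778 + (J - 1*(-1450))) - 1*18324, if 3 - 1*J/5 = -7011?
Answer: -18324 + √18742 ≈ -18187.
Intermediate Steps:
J = 35070 (J = 15 - 5*(-7011) = 15 + 35055 = 35070)
√(-17778 + (J - 1*(-1450))) - 1*18324 = √(-17778 + (35070 - 1*(-1450))) - 1*18324 = √(-17778 + (35070 + 1450)) - 18324 = √(-17778 + 36520) - 18324 = √18742 - 18324 = -18324 + √18742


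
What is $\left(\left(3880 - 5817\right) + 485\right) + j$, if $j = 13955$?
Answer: $12503$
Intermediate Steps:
$\left(\left(3880 - 5817\right) + 485\right) + j = \left(\left(3880 - 5817\right) + 485\right) + 13955 = \left(-1937 + 485\right) + 13955 = -1452 + 13955 = 12503$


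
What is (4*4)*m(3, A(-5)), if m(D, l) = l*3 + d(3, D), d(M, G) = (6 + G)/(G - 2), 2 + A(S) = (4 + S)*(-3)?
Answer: 192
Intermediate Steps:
A(S) = -14 - 3*S (A(S) = -2 + (4 + S)*(-3) = -2 + (-12 - 3*S) = -14 - 3*S)
d(M, G) = (6 + G)/(-2 + G)
m(D, l) = 3*l + (6 + D)/(-2 + D) (m(D, l) = l*3 + (6 + D)/(-2 + D) = 3*l + (6 + D)/(-2 + D))
(4*4)*m(3, A(-5)) = (4*4)*((6 + 3 + 3*(-14 - 3*(-5))*(-2 + 3))/(-2 + 3)) = 16*((6 + 3 + 3*(-14 + 15)*1)/1) = 16*(1*(6 + 3 + 3*1*1)) = 16*(1*(6 + 3 + 3)) = 16*(1*12) = 16*12 = 192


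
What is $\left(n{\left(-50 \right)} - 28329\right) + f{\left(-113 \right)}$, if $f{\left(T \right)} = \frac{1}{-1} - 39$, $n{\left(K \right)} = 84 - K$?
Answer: $-28235$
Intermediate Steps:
$f{\left(T \right)} = -40$ ($f{\left(T \right)} = -1 - 39 = -40$)
$\left(n{\left(-50 \right)} - 28329\right) + f{\left(-113 \right)} = \left(\left(84 - -50\right) - 28329\right) - 40 = \left(\left(84 + 50\right) - 28329\right) - 40 = \left(134 - 28329\right) - 40 = -28195 - 40 = -28235$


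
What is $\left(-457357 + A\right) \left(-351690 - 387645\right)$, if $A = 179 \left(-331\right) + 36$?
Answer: $381918280950$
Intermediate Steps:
$A = -59213$ ($A = -59249 + 36 = -59213$)
$\left(-457357 + A\right) \left(-351690 - 387645\right) = \left(-457357 - 59213\right) \left(-351690 - 387645\right) = \left(-516570\right) \left(-739335\right) = 381918280950$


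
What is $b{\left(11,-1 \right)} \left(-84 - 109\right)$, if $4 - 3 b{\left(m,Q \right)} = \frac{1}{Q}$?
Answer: $- \frac{965}{3} \approx -321.67$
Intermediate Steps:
$b{\left(m,Q \right)} = \frac{4}{3} - \frac{1}{3 Q}$
$b{\left(11,-1 \right)} \left(-84 - 109\right) = \frac{-1 + 4 \left(-1\right)}{3 \left(-1\right)} \left(-84 - 109\right) = \frac{1}{3} \left(-1\right) \left(-1 - 4\right) \left(-193\right) = \frac{1}{3} \left(-1\right) \left(-5\right) \left(-193\right) = \frac{5}{3} \left(-193\right) = - \frac{965}{3}$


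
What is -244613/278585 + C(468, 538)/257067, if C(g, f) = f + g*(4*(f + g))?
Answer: 461908135379/71615010195 ≈ 6.4499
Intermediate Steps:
C(g, f) = f + g*(4*f + 4*g)
-244613/278585 + C(468, 538)/257067 = -244613/278585 + (538 + 4*468² + 4*538*468)/257067 = -244613*1/278585 + (538 + 4*219024 + 1007136)*(1/257067) = -244613/278585 + (538 + 876096 + 1007136)*(1/257067) = -244613/278585 + 1883770*(1/257067) = -244613/278585 + 1883770/257067 = 461908135379/71615010195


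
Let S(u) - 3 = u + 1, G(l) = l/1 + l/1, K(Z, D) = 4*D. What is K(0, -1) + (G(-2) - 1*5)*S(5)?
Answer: -85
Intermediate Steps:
G(l) = 2*l (G(l) = l*1 + l*1 = l + l = 2*l)
S(u) = 4 + u (S(u) = 3 + (u + 1) = 3 + (1 + u) = 4 + u)
K(0, -1) + (G(-2) - 1*5)*S(5) = 4*(-1) + (2*(-2) - 1*5)*(4 + 5) = -4 + (-4 - 5)*9 = -4 - 9*9 = -4 - 81 = -85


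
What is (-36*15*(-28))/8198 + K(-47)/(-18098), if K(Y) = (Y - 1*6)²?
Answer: 125306789/74183702 ≈ 1.6891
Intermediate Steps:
K(Y) = (-6 + Y)² (K(Y) = (Y - 6)² = (-6 + Y)²)
(-36*15*(-28))/8198 + K(-47)/(-18098) = (-36*15*(-28))/8198 + (-6 - 47)²/(-18098) = -540*(-28)*(1/8198) + (-53)²*(-1/18098) = 15120*(1/8198) + 2809*(-1/18098) = 7560/4099 - 2809/18098 = 125306789/74183702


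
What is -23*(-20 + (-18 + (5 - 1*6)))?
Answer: 897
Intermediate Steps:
-23*(-20 + (-18 + (5 - 1*6))) = -23*(-20 + (-18 + (5 - 6))) = -23*(-20 + (-18 - 1)) = -23*(-20 - 19) = -23*(-39) = 897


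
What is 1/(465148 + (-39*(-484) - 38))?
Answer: 1/483986 ≈ 2.0662e-6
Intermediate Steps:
1/(465148 + (-39*(-484) - 38)) = 1/(465148 + (18876 - 38)) = 1/(465148 + 18838) = 1/483986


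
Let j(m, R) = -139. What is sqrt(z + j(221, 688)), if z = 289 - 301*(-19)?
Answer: sqrt(5869) ≈ 76.609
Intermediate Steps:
z = 6008 (z = 289 + 5719 = 6008)
sqrt(z + j(221, 688)) = sqrt(6008 - 139) = sqrt(5869)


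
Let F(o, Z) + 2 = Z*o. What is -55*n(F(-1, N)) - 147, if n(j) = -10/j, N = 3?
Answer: -257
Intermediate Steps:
F(o, Z) = -2 + Z*o
-55*n(F(-1, N)) - 147 = -(-550)/(-2 + 3*(-1)) - 147 = -(-550)/(-2 - 3) - 147 = -(-550)/(-5) - 147 = -(-550)*(-1)/5 - 147 = -55*2 - 147 = -110 - 147 = -257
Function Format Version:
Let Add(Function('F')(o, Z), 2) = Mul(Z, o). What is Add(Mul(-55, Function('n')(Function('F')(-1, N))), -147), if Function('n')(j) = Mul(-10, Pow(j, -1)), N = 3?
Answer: -257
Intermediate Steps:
Function('F')(o, Z) = Add(-2, Mul(Z, o))
Add(Mul(-55, Function('n')(Function('F')(-1, N))), -147) = Add(Mul(-55, Mul(-10, Pow(Add(-2, Mul(3, -1)), -1))), -147) = Add(Mul(-55, Mul(-10, Pow(Add(-2, -3), -1))), -147) = Add(Mul(-55, Mul(-10, Pow(-5, -1))), -147) = Add(Mul(-55, Mul(-10, Rational(-1, 5))), -147) = Add(Mul(-55, 2), -147) = Add(-110, -147) = -257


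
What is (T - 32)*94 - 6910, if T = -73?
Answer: -16780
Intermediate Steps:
(T - 32)*94 - 6910 = (-73 - 32)*94 - 6910 = -105*94 - 6910 = -9870 - 6910 = -16780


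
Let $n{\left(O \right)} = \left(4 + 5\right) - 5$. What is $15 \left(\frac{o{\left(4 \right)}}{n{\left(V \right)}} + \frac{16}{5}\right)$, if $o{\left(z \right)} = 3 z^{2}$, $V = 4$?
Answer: $228$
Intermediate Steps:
$n{\left(O \right)} = 4$ ($n{\left(O \right)} = 9 - 5 = 4$)
$15 \left(\frac{o{\left(4 \right)}}{n{\left(V \right)}} + \frac{16}{5}\right) = 15 \left(\frac{3 \cdot 4^{2}}{4} + \frac{16}{5}\right) = 15 \left(3 \cdot 16 \cdot \frac{1}{4} + 16 \cdot \frac{1}{5}\right) = 15 \left(48 \cdot \frac{1}{4} + \frac{16}{5}\right) = 15 \left(12 + \frac{16}{5}\right) = 15 \cdot \frac{76}{5} = 228$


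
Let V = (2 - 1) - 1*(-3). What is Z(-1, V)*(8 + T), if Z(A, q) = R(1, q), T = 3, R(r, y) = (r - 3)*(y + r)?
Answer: -110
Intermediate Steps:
V = 4 (V = 1 + 3 = 4)
R(r, y) = (-3 + r)*(r + y)
Z(A, q) = -2 - 2*q (Z(A, q) = 1² - 3*1 - 3*q + 1*q = 1 - 3 - 3*q + q = -2 - 2*q)
Z(-1, V)*(8 + T) = (-2 - 2*4)*(8 + 3) = (-2 - 8)*11 = -10*11 = -110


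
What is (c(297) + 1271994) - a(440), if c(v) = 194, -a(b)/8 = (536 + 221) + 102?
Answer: 1279060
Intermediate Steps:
a(b) = -6872 (a(b) = -8*((536 + 221) + 102) = -8*(757 + 102) = -8*859 = -6872)
(c(297) + 1271994) - a(440) = (194 + 1271994) - 1*(-6872) = 1272188 + 6872 = 1279060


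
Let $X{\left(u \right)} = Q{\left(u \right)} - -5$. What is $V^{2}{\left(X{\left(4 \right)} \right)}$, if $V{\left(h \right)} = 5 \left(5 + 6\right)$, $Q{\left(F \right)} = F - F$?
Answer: $3025$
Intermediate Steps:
$Q{\left(F \right)} = 0$
$X{\left(u \right)} = 5$ ($X{\left(u \right)} = 0 - -5 = 0 + 5 = 5$)
$V{\left(h \right)} = 55$ ($V{\left(h \right)} = 5 \cdot 11 = 55$)
$V^{2}{\left(X{\left(4 \right)} \right)} = 55^{2} = 3025$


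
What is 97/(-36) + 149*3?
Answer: 15995/36 ≈ 444.31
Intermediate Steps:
97/(-36) + 149*3 = 97*(-1/36) + 447 = -97/36 + 447 = 15995/36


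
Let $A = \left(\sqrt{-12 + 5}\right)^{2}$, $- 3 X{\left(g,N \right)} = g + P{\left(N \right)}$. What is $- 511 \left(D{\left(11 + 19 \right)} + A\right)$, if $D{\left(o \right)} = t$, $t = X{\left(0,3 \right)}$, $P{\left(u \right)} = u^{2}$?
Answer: $5110$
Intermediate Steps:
$X{\left(g,N \right)} = - \frac{g}{3} - \frac{N^{2}}{3}$ ($X{\left(g,N \right)} = - \frac{g + N^{2}}{3} = - \frac{g}{3} - \frac{N^{2}}{3}$)
$t = -3$ ($t = \left(- \frac{1}{3}\right) 0 - \frac{3^{2}}{3} = 0 - 3 = -3$)
$A = -7$ ($A = \left(\sqrt{-7}\right)^{2} = \left(i \sqrt{7}\right)^{2} = -7$)
$D{\left(o \right)} = -3$
$- 511 \left(D{\left(11 + 19 \right)} + A\right) = - 511 \left(-3 - 7\right) = \left(-511\right) \left(-10\right) = 5110$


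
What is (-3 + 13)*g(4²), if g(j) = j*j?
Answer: 2560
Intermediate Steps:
g(j) = j²
(-3 + 13)*g(4²) = (-3 + 13)*(4²)² = 10*16² = 10*256 = 2560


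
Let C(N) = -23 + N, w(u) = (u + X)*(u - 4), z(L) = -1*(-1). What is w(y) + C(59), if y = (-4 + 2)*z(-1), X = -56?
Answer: 384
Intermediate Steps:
z(L) = 1
y = -2 (y = (-4 + 2)*1 = -2*1 = -2)
w(u) = (-56 + u)*(-4 + u) (w(u) = (u - 56)*(u - 4) = (-56 + u)*(-4 + u))
w(y) + C(59) = (224 + (-2)**2 - 60*(-2)) + (-23 + 59) = (224 + 4 + 120) + 36 = 348 + 36 = 384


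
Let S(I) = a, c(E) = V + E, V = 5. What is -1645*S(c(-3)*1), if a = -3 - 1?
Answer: 6580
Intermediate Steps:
c(E) = 5 + E
a = -4
S(I) = -4
-1645*S(c(-3)*1) = -1645*(-4) = 6580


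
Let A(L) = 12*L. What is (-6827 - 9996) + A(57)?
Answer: -16139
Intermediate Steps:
(-6827 - 9996) + A(57) = (-6827 - 9996) + 12*57 = -16823 + 684 = -16139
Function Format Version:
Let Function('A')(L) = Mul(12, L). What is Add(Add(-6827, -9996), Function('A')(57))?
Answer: -16139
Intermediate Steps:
Add(Add(-6827, -9996), Function('A')(57)) = Add(Add(-6827, -9996), Mul(12, 57)) = Add(-16823, 684) = -16139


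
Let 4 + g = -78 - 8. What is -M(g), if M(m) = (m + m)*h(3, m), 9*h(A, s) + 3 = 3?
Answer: 0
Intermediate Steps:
g = -90 (g = -4 + (-78 - 8) = -4 - 86 = -90)
h(A, s) = 0 (h(A, s) = -⅓ + (⅑)*3 = -⅓ + ⅓ = 0)
M(m) = 0 (M(m) = (m + m)*0 = (2*m)*0 = 0)
-M(g) = -1*0 = 0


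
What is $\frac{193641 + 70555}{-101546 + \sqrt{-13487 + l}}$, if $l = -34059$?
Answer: $- \frac{13414023508}{5155818831} - \frac{132098 i \sqrt{47546}}{5155818831} \approx -2.6017 - 0.0055867 i$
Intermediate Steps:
$\frac{193641 + 70555}{-101546 + \sqrt{-13487 + l}} = \frac{193641 + 70555}{-101546 + \sqrt{-13487 - 34059}} = \frac{264196}{-101546 + \sqrt{-47546}} = \frac{264196}{-101546 + i \sqrt{47546}}$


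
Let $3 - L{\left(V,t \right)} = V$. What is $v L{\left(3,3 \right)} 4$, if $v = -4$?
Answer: $0$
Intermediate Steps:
$L{\left(V,t \right)} = 3 - V$
$v L{\left(3,3 \right)} 4 = - 4 \left(3 - 3\right) 4 = \left(-4\right) 0 \cdot 4 = 0 \cdot 4 = 0$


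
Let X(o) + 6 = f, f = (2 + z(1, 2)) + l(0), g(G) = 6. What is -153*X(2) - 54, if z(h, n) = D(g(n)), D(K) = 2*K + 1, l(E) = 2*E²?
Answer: -1431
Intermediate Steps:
D(K) = 1 + 2*K
z(h, n) = 13 (z(h, n) = 1 + 2*6 = 1 + 12 = 13)
f = 15 (f = (2 + 13) + 2*0² = 15 + 2*0 = 15 + 0 = 15)
X(o) = 9 (X(o) = -6 + 15 = 9)
-153*X(2) - 54 = -153*9 - 54 = -1377 - 54 = -1431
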